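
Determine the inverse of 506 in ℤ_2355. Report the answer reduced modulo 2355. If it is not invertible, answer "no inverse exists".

1736

Apply the Euclidean algorithm to 2355 and 506:
2355 = 4×506 + 331
506 = 1×331 + 175
331 = 1×175 + 156
175 = 1×156 + 19
156 = 8×19 + 4
19 = 4×4 + 3
4 = 1×3 + 1
3 = 3×1 + 0
Since gcd(506, 2355) = 1, back-substitute to write 1 as a combination:
1 = 4 − 3
1 = −19 + 5·4
1 = 5·156 − 41·19
1 = −41·175 + 46·156
1 = 46·331 − 87·175
1 = −87·506 + 133·331
1 = 133·2355 − 619·506
Hence 506⁻¹ ≡ -619 ≡ 1736 (mod 2355).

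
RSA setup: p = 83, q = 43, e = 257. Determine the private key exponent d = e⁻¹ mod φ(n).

φ(n) = (p−1)(q−1) = 82·42 = 3444.
Need d with 257·d ≡ 1 (mod 3444). Apply the extended Euclidean algorithm:
3444 = 13*257 + 103
257 = 2*103 + 51
103 = 2*51 + 1
51 = 51*1 + 0
Back-substitute:
1 = 103 − 2·51
1 = −2·257 + 5·103
1 = 5·3444 − 67·257
So 257·(-67) ≡ 1 (mod 3444), hence d ≡ -67 ≡ 3377 (mod 3444).

3377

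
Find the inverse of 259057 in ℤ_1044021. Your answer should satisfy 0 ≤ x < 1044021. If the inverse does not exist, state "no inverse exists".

gcd(1044021, 259057) by repeated division:
1044021 = 4×259057 + 7793
259057 = 33×7793 + 1888
7793 = 4×1888 + 241
1888 = 7×241 + 201
241 = 1×201 + 40
201 = 5×40 + 1
40 = 40×1 + 0
The gcd is 1. Working backward:
1 = 201 − 5·40
1 = −5·241 + 6·201
1 = 6·1888 − 47·241
1 = −47·7793 + 194·1888
1 = 194·259057 − 6449·7793
1 = −6449·1044021 + 25990·259057
So 259057·25990 ≡ 1 (mod 1044021).

25990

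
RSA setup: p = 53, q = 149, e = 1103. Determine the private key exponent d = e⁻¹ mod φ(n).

φ(n) = (p−1)(q−1) = 52·148 = 7696.
Need d with 1103·d ≡ 1 (mod 7696). Apply the extended Euclidean algorithm:
7696 = 6*1103 + 1078
1103 = 1*1078 + 25
1078 = 43*25 + 3
25 = 8*3 + 1
3 = 3*1 + 0
Back-substitute:
1 = 25 − 8·3
1 = −8·1078 + 345·25
1 = 345·1103 − 353·1078
1 = −353·7696 + 2463·1103
So 1103·2463 ≡ 1 (mod 7696), hence d = 2463.

2463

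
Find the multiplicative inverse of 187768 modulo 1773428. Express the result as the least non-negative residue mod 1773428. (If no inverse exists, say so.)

Compute gcd(187768, 1773428):
1773428 = 9·187768 + 83516
187768 = 2·83516 + 20736
83516 = 4·20736 + 572
20736 = 36·572 + 144
572 = 3·144 + 140
144 = 1·140 + 4
140 = 35·4 + 0
gcd(187768, 1773428) = 4 ≠ 1, so 187768 has no multiplicative inverse modulo 1773428.

no inverse exists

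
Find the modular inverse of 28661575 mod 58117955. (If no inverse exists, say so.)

no inverse exists

Euclidean algorithm on 58117955, 28661575:
58117955 = 2×28661575 + 794805
28661575 = 36×794805 + 48595
794805 = 16×48595 + 17285
48595 = 2×17285 + 14025
17285 = 1×14025 + 3260
14025 = 4×3260 + 985
3260 = 3×985 + 305
985 = 3×305 + 70
305 = 4×70 + 25
70 = 2×25 + 20
25 = 1×20 + 5
20 = 4×5 + 0
Since gcd = 5 > 1, 28661575 is not a unit mod 58117955.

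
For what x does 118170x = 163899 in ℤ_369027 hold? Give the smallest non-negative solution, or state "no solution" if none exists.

First find gcd(118170, 369027):
369027 = 3·118170 + 14517
118170 = 8·14517 + 2034
14517 = 7·2034 + 279
2034 = 7·279 + 81
279 = 3·81 + 36
81 = 2·36 + 9
36 = 4·9 + 0
gcd = 9 and 9 | 163899, so solutions exist. Divide through by 9: 13130x ≡ 18211 (mod 41003).
Now find 13130⁻¹ mod 41003:
41003 = 3*13130 + 1613
13130 = 8*1613 + 226
1613 = 7*226 + 31
226 = 7*31 + 9
31 = 3*9 + 4
9 = 2*4 + 1
4 = 4*1 + 0
Back-substitute:
1 = 9 − 2·4
1 = −2·31 + 7·9
1 = 7·226 − 51·31
1 = −51·1613 + 364·226
1 = 364·13130 − 2963·1613
1 = −2963·41003 + 9253·13130
So 13130⁻¹ ≡ 9253 (mod 41003).
Then x ≡ 9253·18211 ≡ 25056 (mod 41003); the smallest non-negative solution is x = 25056.

25056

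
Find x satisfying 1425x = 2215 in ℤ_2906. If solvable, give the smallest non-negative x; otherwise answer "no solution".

2775

First find gcd(1425, 2906):
2906 = 2×1425 + 56
1425 = 25×56 + 25
56 = 2×25 + 6
25 = 4×6 + 1
6 = 6×1 + 0
gcd = 1, so a unique solution mod 2906 exists.
Back-substitute for the Bézout coefficients:
1 = 25 − 4·6
1 = −4·56 + 9·25
1 = 9·1425 − 229·56
1 = −229·2906 + 467·1425
So 1425·(467) ≡ 1 (mod 2906), giving 1425⁻¹ ≡ 467.
x ≡ 1425⁻¹·2215 ≡ 467·2215 ≡ 2775 (mod 2906).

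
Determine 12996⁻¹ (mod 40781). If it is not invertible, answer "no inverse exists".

Extended Euclidean algorithm:
40781 = 3×12996 + 1793
12996 = 7×1793 + 445
1793 = 4×445 + 13
445 = 34×13 + 3
13 = 4×3 + 1
3 = 3×1 + 0
Since gcd(12996, 40781) = 1, back-substitute to write 1 as a combination:
1 = 13 − 4·3
1 = −4·445 + 137·13
1 = 137·1793 − 552·445
1 = −552·12996 + 4001·1793
1 = 4001·40781 − 12555·12996
Hence 12996⁻¹ ≡ -12555 ≡ 28226 (mod 40781).

28226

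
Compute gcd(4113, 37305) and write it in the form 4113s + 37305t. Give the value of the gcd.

9

Repeated division:
37305 = 9·4113 + 288
4113 = 14·288 + 81
288 = 3·81 + 45
81 = 1·45 + 36
45 = 1·36 + 9
36 = 4·9 + 0
gcd(4113, 37305) = 9.
Back-substituting:
9 = 45 − 36
9 = −81 + 2·45
9 = 2·288 − 7·81
9 = −7·4113 + 100·288
9 = 100·37305 − 907·4113
So 9 = (100)·37305 + (-907)·4113.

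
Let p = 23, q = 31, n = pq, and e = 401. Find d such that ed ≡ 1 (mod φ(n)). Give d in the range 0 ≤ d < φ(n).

581

φ(n) = (p−1)(q−1) = 22·30 = 660.
Need d with 401·d ≡ 1 (mod 660). Apply the extended Euclidean algorithm:
660 = 1×401 + 259
401 = 1×259 + 142
259 = 1×142 + 117
142 = 1×117 + 25
117 = 4×25 + 17
25 = 1×17 + 8
17 = 2×8 + 1
8 = 8×1 + 0
Back-substitute:
1 = 17 − 2·8
1 = −2·25 + 3·17
1 = 3·117 − 14·25
1 = −14·142 + 17·117
1 = 17·259 − 31·142
1 = −31·401 + 48·259
1 = 48·660 − 79·401
So 401·(-79) ≡ 1 (mod 660), hence d ≡ -79 ≡ 581 (mod 660).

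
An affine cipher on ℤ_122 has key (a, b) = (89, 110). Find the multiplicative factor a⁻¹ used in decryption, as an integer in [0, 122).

gcd(122, 89) by repeated division:
122 = 1·89 + 33
89 = 2·33 + 23
33 = 1·23 + 10
23 = 2·10 + 3
10 = 3·3 + 1
3 = 3·1 + 0
Since gcd(89, 122) = 1, back-substitute to write 1 as a combination:
1 = 10 − 3·3
1 = −3·23 + 7·10
1 = 7·33 − 10·23
1 = −10·89 + 27·33
1 = 27·122 − 37·89
Thus 89·(-37) ≡ 1 (mod 122); reducing, -37 mod 122 = 85.

85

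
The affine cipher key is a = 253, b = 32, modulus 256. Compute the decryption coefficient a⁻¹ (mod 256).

85

Extended Euclidean algorithm:
256 = 1·253 + 3
253 = 84·3 + 1
3 = 3·1 + 0
The gcd is 1. Working backward:
1 = 253 − 84·3
1 = −84·256 + 85·253
So 253·85 ≡ 1 (mod 256).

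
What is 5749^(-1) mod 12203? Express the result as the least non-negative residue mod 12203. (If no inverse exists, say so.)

5262

gcd(12203, 5749) by repeated division:
12203 = 2×5749 + 705
5749 = 8×705 + 109
705 = 6×109 + 51
109 = 2×51 + 7
51 = 7×7 + 2
7 = 3×2 + 1
2 = 2×1 + 0
gcd = 1, so the inverse exists. Back-substitute:
1 = 7 − 3·2
1 = −3·51 + 22·7
1 = 22·109 − 47·51
1 = −47·705 + 304·109
1 = 304·5749 − 2479·705
1 = −2479·12203 + 5262·5749
So 5749·5262 ≡ 1 (mod 12203).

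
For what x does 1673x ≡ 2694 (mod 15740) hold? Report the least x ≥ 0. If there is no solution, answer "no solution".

218

First find gcd(1673, 15740):
15740 = 9·1673 + 683
1673 = 2·683 + 307
683 = 2·307 + 69
307 = 4·69 + 31
69 = 2·31 + 7
31 = 4·7 + 3
7 = 2·3 + 1
3 = 3·1 + 0
gcd = 1, so a unique solution mod 15740 exists.
Back-substitute for the Bézout coefficients:
1 = 7 − 2·3
1 = −2·31 + 9·7
1 = 9·69 − 20·31
1 = −20·307 + 89·69
1 = 89·683 − 198·307
1 = −198·1673 + 485·683
1 = 485·15740 − 4563·1673
So 1673·(-4563) ≡ 1 (mod 15740), giving 1673⁻¹ ≡ 11177.
x ≡ 1673⁻¹·2694 ≡ 11177·2694 ≡ 218 (mod 15740).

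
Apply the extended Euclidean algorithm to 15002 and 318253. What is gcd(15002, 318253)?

13

Apply Euclid's algorithm to 318253 and 15002:
318253 = 21·15002 + 3211
15002 = 4·3211 + 2158
3211 = 1·2158 + 1053
2158 = 2·1053 + 52
1053 = 20·52 + 13
52 = 4·13 + 0
gcd(15002, 318253) = 13.
Express as a combination:
13 = 1053 − 20·52
13 = −20·2158 + 41·1053
13 = 41·3211 − 61·2158
13 = −61·15002 + 285·3211
13 = 285·318253 − 6046·15002
So 13 = (285)·318253 + (-6046)·15002.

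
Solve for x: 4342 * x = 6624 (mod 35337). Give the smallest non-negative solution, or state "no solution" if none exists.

441

First find gcd(4342, 35337):
35337 = 8×4342 + 601
4342 = 7×601 + 135
601 = 4×135 + 61
135 = 2×61 + 13
61 = 4×13 + 9
13 = 1×9 + 4
9 = 2×4 + 1
4 = 4×1 + 0
gcd = 1, so a unique solution mod 35337 exists.
Back-substitute for the Bézout coefficients:
1 = 9 − 2·4
1 = −2·13 + 3·9
1 = 3·61 − 14·13
1 = −14·135 + 31·61
1 = 31·601 − 138·135
1 = −138·4342 + 997·601
1 = 997·35337 − 8114·4342
So 4342·(-8114) ≡ 1 (mod 35337), giving 4342⁻¹ ≡ 27223.
x ≡ 4342⁻¹·6624 ≡ 27223·6624 ≡ 441 (mod 35337).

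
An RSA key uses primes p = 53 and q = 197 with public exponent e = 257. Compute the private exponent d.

7297

φ(n) = (p−1)(q−1) = 52·196 = 10192.
Need d with 257·d ≡ 1 (mod 10192). Apply the extended Euclidean algorithm:
10192 = 39×257 + 169
257 = 1×169 + 88
169 = 1×88 + 81
88 = 1×81 + 7
81 = 11×7 + 4
7 = 1×4 + 3
4 = 1×3 + 1
3 = 3×1 + 0
Back-substitute:
1 = 4 − 3
1 = −7 + 2·4
1 = 2·81 − 23·7
1 = −23·88 + 25·81
1 = 25·169 − 48·88
1 = −48·257 + 73·169
1 = 73·10192 − 2895·257
So 257·(-2895) ≡ 1 (mod 10192), hence d ≡ -2895 ≡ 7297 (mod 10192).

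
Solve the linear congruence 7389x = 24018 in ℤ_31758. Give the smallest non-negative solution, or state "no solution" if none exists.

8754

First find gcd(7389, 31758):
31758 = 4*7389 + 2202
7389 = 3*2202 + 783
2202 = 2*783 + 636
783 = 1*636 + 147
636 = 4*147 + 48
147 = 3*48 + 3
48 = 16*3 + 0
gcd = 3 and 3 | 24018, so solutions exist. Divide through by 3: 2463x ≡ 8006 (mod 10586).
Now find 2463⁻¹ mod 10586:
10586 = 4*2463 + 734
2463 = 3*734 + 261
734 = 2*261 + 212
261 = 1*212 + 49
212 = 4*49 + 16
49 = 3*16 + 1
16 = 16*1 + 0
Back-substitute:
1 = 49 − 3·16
1 = −3·212 + 13·49
1 = 13·261 − 16·212
1 = −16·734 + 45·261
1 = 45·2463 − 151·734
1 = −151·10586 + 649·2463
So 2463⁻¹ ≡ 649 (mod 10586).
Then x ≡ 649·8006 ≡ 8754 (mod 10586); the smallest non-negative solution is x = 8754.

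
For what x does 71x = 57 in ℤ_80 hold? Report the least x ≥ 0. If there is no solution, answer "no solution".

First find gcd(71, 80):
80 = 1·71 + 9
71 = 7·9 + 8
9 = 1·8 + 1
8 = 8·1 + 0
gcd = 1, so a unique solution mod 80 exists.
Back-substitute for the Bézout coefficients:
1 = 9 − 8
1 = −71 + 8·9
1 = 8·80 − 9·71
So 71·(-9) ≡ 1 (mod 80), giving 71⁻¹ ≡ 71.
x ≡ 71⁻¹·57 ≡ 71·57 ≡ 47 (mod 80).

47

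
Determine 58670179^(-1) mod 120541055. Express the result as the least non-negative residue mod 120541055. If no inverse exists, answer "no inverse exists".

49542469

gcd(120541055, 58670179) by repeated division:
120541055 = 2×58670179 + 3200697
58670179 = 18×3200697 + 1057633
3200697 = 3×1057633 + 27798
1057633 = 38×27798 + 1309
27798 = 21×1309 + 309
1309 = 4×309 + 73
309 = 4×73 + 17
73 = 4×17 + 5
17 = 3×5 + 2
5 = 2×2 + 1
2 = 2×1 + 0
The gcd is 1. Working backward:
1 = 5 − 2·2
1 = −2·17 + 7·5
1 = 7·73 − 30·17
1 = −30·309 + 127·73
1 = 127·1309 − 538·309
1 = −538·27798 + 11425·1309
1 = 11425·1057633 − 434688·27798
1 = −434688·3200697 + 1315489·1057633
1 = 1315489·58670179 − 24113490·3200697
1 = −24113490·120541055 + 49542469·58670179
So 58670179·49542469 ≡ 1 (mod 120541055).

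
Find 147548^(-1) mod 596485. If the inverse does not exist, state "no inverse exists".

Extended Euclidean algorithm:
596485 = 4×147548 + 6293
147548 = 23×6293 + 2809
6293 = 2×2809 + 675
2809 = 4×675 + 109
675 = 6×109 + 21
109 = 5×21 + 4
21 = 5×4 + 1
4 = 4×1 + 0
The gcd is 1. Working backward:
1 = 21 − 5·4
1 = −5·109 + 26·21
1 = 26·675 − 161·109
1 = −161·2809 + 670·675
1 = 670·6293 − 1501·2809
1 = −1501·147548 + 35193·6293
1 = 35193·596485 − 142273·147548
Hence 147548⁻¹ ≡ -142273 ≡ 454212 (mod 596485).

454212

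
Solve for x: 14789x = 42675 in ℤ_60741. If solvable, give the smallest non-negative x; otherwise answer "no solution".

43005

First find gcd(14789, 60741):
60741 = 4×14789 + 1585
14789 = 9×1585 + 524
1585 = 3×524 + 13
524 = 40×13 + 4
13 = 3×4 + 1
4 = 4×1 + 0
gcd = 1, so a unique solution mod 60741 exists.
Back-substitute for the Bézout coefficients:
1 = 13 − 3·4
1 = −3·524 + 121·13
1 = 121·1585 − 366·524
1 = −366·14789 + 3415·1585
1 = 3415·60741 − 14026·14789
So 14789·(-14026) ≡ 1 (mod 60741), giving 14789⁻¹ ≡ 46715.
x ≡ 14789⁻¹·42675 ≡ 46715·42675 ≡ 43005 (mod 60741).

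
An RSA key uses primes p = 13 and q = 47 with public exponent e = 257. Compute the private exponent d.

φ(n) = (p−1)(q−1) = 12·46 = 552.
Need d with 257·d ≡ 1 (mod 552). Apply the extended Euclidean algorithm:
552 = 2×257 + 38
257 = 6×38 + 29
38 = 1×29 + 9
29 = 3×9 + 2
9 = 4×2 + 1
2 = 2×1 + 0
Back-substitute:
1 = 9 − 4·2
1 = −4·29 + 13·9
1 = 13·38 − 17·29
1 = −17·257 + 115·38
1 = 115·552 − 247·257
So 257·(-247) ≡ 1 (mod 552), hence d ≡ -247 ≡ 305 (mod 552).

305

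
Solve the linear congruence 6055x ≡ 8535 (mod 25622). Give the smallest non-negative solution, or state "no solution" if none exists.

24227

First find gcd(6055, 25622):
25622 = 4*6055 + 1402
6055 = 4*1402 + 447
1402 = 3*447 + 61
447 = 7*61 + 20
61 = 3*20 + 1
20 = 20*1 + 0
gcd = 1, so a unique solution mod 25622 exists.
Back-substitute for the Bézout coefficients:
1 = 61 − 3·20
1 = −3·447 + 22·61
1 = 22·1402 − 69·447
1 = −69·6055 + 298·1402
1 = 298·25622 − 1261·6055
So 6055·(-1261) ≡ 1 (mod 25622), giving 6055⁻¹ ≡ 24361.
x ≡ 6055⁻¹·8535 ≡ 24361·8535 ≡ 24227 (mod 25622).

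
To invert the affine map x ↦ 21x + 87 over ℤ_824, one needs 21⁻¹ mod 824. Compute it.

Apply the Euclidean algorithm to 824 and 21:
824 = 39*21 + 5
21 = 4*5 + 1
5 = 5*1 + 0
The gcd is 1. Working backward:
1 = 21 − 4·5
1 = −4·824 + 157·21
So 21·157 ≡ 1 (mod 824).

157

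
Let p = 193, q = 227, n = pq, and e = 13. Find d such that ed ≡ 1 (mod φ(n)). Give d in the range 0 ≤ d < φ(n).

φ(n) = (p−1)(q−1) = 192·226 = 43392.
Need d with 13·d ≡ 1 (mod 43392). Apply the extended Euclidean algorithm:
43392 = 3337*13 + 11
13 = 1*11 + 2
11 = 5*2 + 1
2 = 2*1 + 0
Back-substitute:
1 = 11 − 5·2
1 = −5·13 + 6·11
1 = 6·43392 − 20027·13
So 13·(-20027) ≡ 1 (mod 43392), hence d ≡ -20027 ≡ 23365 (mod 43392).

23365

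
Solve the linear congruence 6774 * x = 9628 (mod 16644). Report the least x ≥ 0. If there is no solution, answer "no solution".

no solution

gcd(6774, 16644):
16644 = 2*6774 + 3096
6774 = 2*3096 + 582
3096 = 5*582 + 186
582 = 3*186 + 24
186 = 7*24 + 18
24 = 1*18 + 6
18 = 3*6 + 0
gcd = 6, but 6 ∤ 9628, so the congruence has no solution.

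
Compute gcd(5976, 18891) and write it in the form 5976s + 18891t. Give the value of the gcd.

9

Repeated division:
18891 = 3×5976 + 963
5976 = 6×963 + 198
963 = 4×198 + 171
198 = 1×171 + 27
171 = 6×27 + 9
27 = 3×9 + 0
gcd(5976, 18891) = 9.
Back-substituting:
9 = 171 − 6·27
9 = −6·198 + 7·171
9 = 7·963 − 34·198
9 = −34·5976 + 211·963
9 = 211·18891 − 667·5976
So 9 = (211)·18891 + (-667)·5976.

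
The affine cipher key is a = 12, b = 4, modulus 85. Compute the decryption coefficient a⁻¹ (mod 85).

78

Run Euclid on (85, 12):
85 = 7·12 + 1
12 = 12·1 + 0
The gcd is 1. Working backward:
1 = 85 − 7·12
Hence 12⁻¹ ≡ -7 ≡ 78 (mod 85).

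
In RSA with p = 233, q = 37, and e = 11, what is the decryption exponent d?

φ(n) = (p−1)(q−1) = 232·36 = 8352.
Need d with 11·d ≡ 1 (mod 8352). Apply the extended Euclidean algorithm:
8352 = 759·11 + 3
11 = 3·3 + 2
3 = 1·2 + 1
2 = 2·1 + 0
Back-substitute:
1 = 3 − 2
1 = −11 + 4·3
1 = 4·8352 − 3037·11
So 11·(-3037) ≡ 1 (mod 8352), hence d ≡ -3037 ≡ 5315 (mod 8352).

5315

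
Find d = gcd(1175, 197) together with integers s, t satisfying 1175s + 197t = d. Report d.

1

Euclidean algorithm:
1175 = 5×197 + 190
197 = 1×190 + 7
190 = 27×7 + 1
7 = 7×1 + 0
gcd(1175, 197) = 1.
Back-substituting:
1 = 190 − 27·7
1 = −27·197 + 28·190
1 = 28·1175 − 167·197
So 1 = (28)·1175 + (-167)·197.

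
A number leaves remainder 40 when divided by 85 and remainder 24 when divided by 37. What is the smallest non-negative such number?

1060

Write x = 40 + 85·k. Then 85·k ≡ 24 − 40 ≡ 21 (mod 37).
Need 85⁻¹ mod 37. Extended Euclid on (37, 11):
37 = 3·11 + 4
11 = 2·4 + 3
4 = 1·3 + 1
3 = 3·1 + 0
Back-substitute:
1 = 4 − 3
1 = −11 + 3·4
1 = 3·37 − 10·11
85⁻¹ ≡ 27 (mod 37), so k ≡ 27·21 ≡ 12 (mod 37).
x = 40 + 85·12 = 1060.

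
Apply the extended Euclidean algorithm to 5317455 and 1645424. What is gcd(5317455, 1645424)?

Apply Euclid's algorithm to 5317455 and 1645424:
5317455 = 3*1645424 + 381183
1645424 = 4*381183 + 120692
381183 = 3*120692 + 19107
120692 = 6*19107 + 6050
19107 = 3*6050 + 957
6050 = 6*957 + 308
957 = 3*308 + 33
308 = 9*33 + 11
33 = 3*11 + 0
gcd(5317455, 1645424) = 11.
Express as a combination:
11 = 308 − 9·33
11 = −9·957 + 28·308
11 = 28·6050 − 177·957
11 = −177·19107 + 559·6050
11 = 559·120692 − 3531·19107
11 = −3531·381183 + 11152·120692
11 = 11152·1645424 − 48139·381183
11 = −48139·5317455 + 155569·1645424
So 11 = (-48139)·5317455 + (155569)·1645424.

11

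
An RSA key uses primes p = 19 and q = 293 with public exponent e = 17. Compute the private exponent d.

3401

φ(n) = (p−1)(q−1) = 18·292 = 5256.
Need d with 17·d ≡ 1 (mod 5256). Apply the extended Euclidean algorithm:
5256 = 309*17 + 3
17 = 5*3 + 2
3 = 1*2 + 1
2 = 2*1 + 0
Back-substitute:
1 = 3 − 2
1 = −17 + 6·3
1 = 6·5256 − 1855·17
So 17·(-1855) ≡ 1 (mod 5256), hence d ≡ -1855 ≡ 3401 (mod 5256).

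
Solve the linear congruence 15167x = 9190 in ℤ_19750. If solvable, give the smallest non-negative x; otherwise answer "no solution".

First find gcd(15167, 19750):
19750 = 1·15167 + 4583
15167 = 3·4583 + 1418
4583 = 3·1418 + 329
1418 = 4·329 + 102
329 = 3·102 + 23
102 = 4·23 + 10
23 = 2·10 + 3
10 = 3·3 + 1
3 = 3·1 + 0
gcd = 1, so a unique solution mod 19750 exists.
Back-substitute for the Bézout coefficients:
1 = 10 − 3·3
1 = −3·23 + 7·10
1 = 7·102 − 31·23
1 = −31·329 + 100·102
1 = 100·1418 − 431·329
1 = −431·4583 + 1393·1418
1 = 1393·15167 − 4610·4583
1 = −4610·19750 + 6003·15167
So 15167·(6003) ≡ 1 (mod 19750), giving 15167⁻¹ ≡ 6003.
x ≡ 15167⁻¹·9190 ≡ 6003·9190 ≡ 5820 (mod 19750).

5820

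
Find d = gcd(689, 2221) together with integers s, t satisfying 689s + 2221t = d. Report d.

1

Euclidean algorithm:
2221 = 3×689 + 154
689 = 4×154 + 73
154 = 2×73 + 8
73 = 9×8 + 1
8 = 8×1 + 0
gcd(689, 2221) = 1.
Working backward:
1 = 73 − 9·8
1 = −9·154 + 19·73
1 = 19·689 − 85·154
1 = −85·2221 + 274·689
So 1 = (-85)·2221 + (274)·689.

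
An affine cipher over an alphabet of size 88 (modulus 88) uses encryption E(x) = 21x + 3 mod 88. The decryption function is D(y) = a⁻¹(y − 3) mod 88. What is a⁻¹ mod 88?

21

Apply the Euclidean algorithm to 88 and 21:
88 = 4·21 + 4
21 = 5·4 + 1
4 = 4·1 + 0
gcd = 1, so the inverse exists. Back-substitute:
1 = 21 − 5·4
1 = −5·88 + 21·21
So 21·21 ≡ 1 (mod 88).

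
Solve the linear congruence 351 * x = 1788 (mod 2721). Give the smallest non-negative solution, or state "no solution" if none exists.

First find gcd(351, 2721):
2721 = 7*351 + 264
351 = 1*264 + 87
264 = 3*87 + 3
87 = 29*3 + 0
gcd = 3 and 3 | 1788, so solutions exist. Divide through by 3: 117x ≡ 596 (mod 907).
Now find 117⁻¹ mod 907:
907 = 7×117 + 88
117 = 1×88 + 29
88 = 3×29 + 1
29 = 29×1 + 0
Back-substitute:
1 = 88 − 3·29
1 = −3·117 + 4·88
1 = 4·907 − 31·117
So 117·(-31) ≡ 1 (mod 907), i.e. 117⁻¹ ≡ 876.
Then x ≡ 876·596 ≡ 571 (mod 907); the smallest non-negative solution is x = 571.

571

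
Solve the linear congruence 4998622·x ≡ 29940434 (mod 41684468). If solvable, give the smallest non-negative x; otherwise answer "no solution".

First find gcd(4998622, 41684468):
41684468 = 8×4998622 + 1695492
4998622 = 2×1695492 + 1607638
1695492 = 1×1607638 + 87854
1607638 = 18×87854 + 26266
87854 = 3×26266 + 9056
26266 = 2×9056 + 8154
9056 = 1×8154 + 902
8154 = 9×902 + 36
902 = 25×36 + 2
36 = 18×2 + 0
gcd = 2 and 2 | 29940434, so solutions exist. Divide through by 2: 2499311x ≡ 14970217 (mod 20842234).
Now find 2499311⁻¹ mod 20842234:
20842234 = 8·2499311 + 847746
2499311 = 2·847746 + 803819
847746 = 1·803819 + 43927
803819 = 18·43927 + 13133
43927 = 3·13133 + 4528
13133 = 2·4528 + 4077
4528 = 1·4077 + 451
4077 = 9·451 + 18
451 = 25·18 + 1
18 = 18·1 + 0
Back-substitute:
1 = 451 − 25·18
1 = −25·4077 + 226·451
1 = 226·4528 − 251·4077
1 = −251·13133 + 728·4528
1 = 728·43927 − 2435·13133
1 = −2435·803819 + 44558·43927
1 = 44558·847746 − 46993·803819
1 = −46993·2499311 + 138544·847746
1 = 138544·20842234 − 1155345·2499311
So 2499311·(-1155345) ≡ 1 (mod 20842234), i.e. 2499311⁻¹ ≡ 19686889.
Then x ≡ 19686889·14970217 ≡ 16629397 (mod 20842234); the smallest non-negative solution is x = 16629397.

16629397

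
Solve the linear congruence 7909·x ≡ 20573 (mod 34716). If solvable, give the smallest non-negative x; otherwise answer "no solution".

no solution

gcd(7909, 34716):
34716 = 4·7909 + 3080
7909 = 2·3080 + 1749
3080 = 1·1749 + 1331
1749 = 1·1331 + 418
1331 = 3·418 + 77
418 = 5·77 + 33
77 = 2·33 + 11
33 = 3·11 + 0
gcd = 11, but 11 ∤ 20573, so the congruence has no solution.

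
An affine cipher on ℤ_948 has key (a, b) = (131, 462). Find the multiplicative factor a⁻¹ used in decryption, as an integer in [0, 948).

275

gcd(948, 131) by repeated division:
948 = 7*131 + 31
131 = 4*31 + 7
31 = 4*7 + 3
7 = 2*3 + 1
3 = 3*1 + 0
gcd = 1, so the inverse exists. Back-substitute:
1 = 7 − 2·3
1 = −2·31 + 9·7
1 = 9·131 − 38·31
1 = −38·948 + 275·131
So 131·275 ≡ 1 (mod 948).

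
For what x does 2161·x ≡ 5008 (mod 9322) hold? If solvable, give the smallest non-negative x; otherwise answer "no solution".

First find gcd(2161, 9322):
9322 = 4×2161 + 678
2161 = 3×678 + 127
678 = 5×127 + 43
127 = 2×43 + 41
43 = 1×41 + 2
41 = 20×2 + 1
2 = 2×1 + 0
gcd = 1, so a unique solution mod 9322 exists.
Back-substitute for the Bézout coefficients:
1 = 41 − 20·2
1 = −20·43 + 21·41
1 = 21·127 − 62·43
1 = −62·678 + 331·127
1 = 331·2161 − 1055·678
1 = −1055·9322 + 4551·2161
So 2161·(4551) ≡ 1 (mod 9322), giving 2161⁻¹ ≡ 4551.
x ≡ 2161⁻¹·5008 ≡ 4551·5008 ≡ 8440 (mod 9322).

8440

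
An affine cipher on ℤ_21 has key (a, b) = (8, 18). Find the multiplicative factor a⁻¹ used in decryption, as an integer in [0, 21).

Apply the Euclidean algorithm to 21 and 8:
21 = 2·8 + 5
8 = 1·5 + 3
5 = 1·3 + 2
3 = 1·2 + 1
2 = 2·1 + 0
Since gcd(8, 21) = 1, back-substitute to write 1 as a combination:
1 = 3 − 2
1 = −5 + 2·3
1 = 2·8 − 3·5
1 = −3·21 + 8·8
So 8·8 ≡ 1 (mod 21).

8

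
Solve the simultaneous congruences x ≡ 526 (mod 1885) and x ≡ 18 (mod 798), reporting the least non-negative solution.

Write x = 526 + 1885·k. Then 1885·k ≡ 18 − 526 ≡ 290 (mod 798).
Need 1885⁻¹ mod 798. Extended Euclid on (798, 289):
798 = 2×289 + 220
289 = 1×220 + 69
220 = 3×69 + 13
69 = 5×13 + 4
13 = 3×4 + 1
4 = 4×1 + 0
Back-substitute:
1 = 13 − 3·4
1 = −3·69 + 16·13
1 = 16·220 − 51·69
1 = −51·289 + 67·220
1 = 67·798 − 185·289
1885⁻¹ ≡ 613 (mod 798), so k ≡ 613·290 ≡ 614 (mod 798).
x = 526 + 1885·614 = 1157916.

1157916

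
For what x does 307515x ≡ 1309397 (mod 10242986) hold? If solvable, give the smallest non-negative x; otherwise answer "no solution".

no solution

gcd(307515, 10242986):
10242986 = 33×307515 + 94991
307515 = 3×94991 + 22542
94991 = 4×22542 + 4823
22542 = 4×4823 + 3250
4823 = 1×3250 + 1573
3250 = 2×1573 + 104
1573 = 15×104 + 13
104 = 8×13 + 0
gcd = 13, but 13 ∤ 1309397, so the congruence has no solution.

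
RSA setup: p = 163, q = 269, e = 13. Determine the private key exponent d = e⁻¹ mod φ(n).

33397

φ(n) = (p−1)(q−1) = 162·268 = 43416.
Need d with 13·d ≡ 1 (mod 43416). Apply the extended Euclidean algorithm:
43416 = 3339·13 + 9
13 = 1·9 + 4
9 = 2·4 + 1
4 = 4·1 + 0
Back-substitute:
1 = 9 − 2·4
1 = −2·13 + 3·9
1 = 3·43416 − 10019·13
So 13·(-10019) ≡ 1 (mod 43416), hence d ≡ -10019 ≡ 33397 (mod 43416).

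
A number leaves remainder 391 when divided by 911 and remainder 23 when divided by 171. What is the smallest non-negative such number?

Write x = 391 + 911·k. Then 911·k ≡ 23 − 391 ≡ 145 (mod 171).
Need 911⁻¹ mod 171. Extended Euclid on (171, 56):
171 = 3×56 + 3
56 = 18×3 + 2
3 = 1×2 + 1
2 = 2×1 + 0
Back-substitute:
1 = 3 − 2
1 = −56 + 19·3
1 = 19·171 − 58·56
911⁻¹ ≡ 113 (mod 171), so k ≡ 113·145 ≡ 140 (mod 171).
x = 391 + 911·140 = 127931.

127931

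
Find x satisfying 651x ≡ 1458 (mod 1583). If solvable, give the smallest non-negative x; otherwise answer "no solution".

First find gcd(651, 1583):
1583 = 2·651 + 281
651 = 2·281 + 89
281 = 3·89 + 14
89 = 6·14 + 5
14 = 2·5 + 4
5 = 1·4 + 1
4 = 4·1 + 0
gcd = 1, so a unique solution mod 1583 exists.
Back-substitute for the Bézout coefficients:
1 = 5 − 4
1 = −14 + 3·5
1 = 3·89 − 19·14
1 = −19·281 + 60·89
1 = 60·651 − 139·281
1 = −139·1583 + 338·651
So 651·(338) ≡ 1 (mod 1583), giving 651⁻¹ ≡ 338.
x ≡ 651⁻¹·1458 ≡ 338·1458 ≡ 491 (mod 1583).

491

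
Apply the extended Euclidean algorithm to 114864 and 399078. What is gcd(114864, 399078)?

Euclidean algorithm:
399078 = 3·114864 + 54486
114864 = 2·54486 + 5892
54486 = 9·5892 + 1458
5892 = 4·1458 + 60
1458 = 24·60 + 18
60 = 3·18 + 6
18 = 3·6 + 0
gcd(114864, 399078) = 6.
Express as a combination:
6 = 60 − 3·18
6 = −3·1458 + 73·60
6 = 73·5892 − 295·1458
6 = −295·54486 + 2728·5892
6 = 2728·114864 − 5751·54486
6 = −5751·399078 + 19981·114864
So 6 = (-5751)·399078 + (19981)·114864.

6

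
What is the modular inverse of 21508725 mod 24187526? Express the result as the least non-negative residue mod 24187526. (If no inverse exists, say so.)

1977511

Run Euclid on (24187526, 21508725):
24187526 = 1*21508725 + 2678801
21508725 = 8*2678801 + 78317
2678801 = 34*78317 + 16023
78317 = 4*16023 + 14225
16023 = 1*14225 + 1798
14225 = 7*1798 + 1639
1798 = 1*1639 + 159
1639 = 10*159 + 49
159 = 3*49 + 12
49 = 4*12 + 1
12 = 12*1 + 0
Since gcd(21508725, 24187526) = 1, back-substitute to write 1 as a combination:
1 = 49 − 4·12
1 = −4·159 + 13·49
1 = 13·1639 − 134·159
1 = −134·1798 + 147·1639
1 = 147·14225 − 1163·1798
1 = −1163·16023 + 1310·14225
1 = 1310·78317 − 6403·16023
1 = −6403·2678801 + 219012·78317
1 = 219012·21508725 − 1758499·2678801
1 = −1758499·24187526 + 1977511·21508725
So 21508725·1977511 ≡ 1 (mod 24187526).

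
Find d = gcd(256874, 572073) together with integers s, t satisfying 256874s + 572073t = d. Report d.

1

Apply Euclid's algorithm to 572073 and 256874:
572073 = 2·256874 + 58325
256874 = 4·58325 + 23574
58325 = 2·23574 + 11177
23574 = 2·11177 + 1220
11177 = 9·1220 + 197
1220 = 6·197 + 38
197 = 5·38 + 7
38 = 5·7 + 3
7 = 2·3 + 1
3 = 3·1 + 0
gcd(256874, 572073) = 1.
Express as a combination:
1 = 7 − 2·3
1 = −2·38 + 11·7
1 = 11·197 − 57·38
1 = −57·1220 + 353·197
1 = 353·11177 − 3234·1220
1 = −3234·23574 + 6821·11177
1 = 6821·58325 − 16876·23574
1 = −16876·256874 + 74325·58325
1 = 74325·572073 − 165526·256874
So 1 = (74325)·572073 + (-165526)·256874.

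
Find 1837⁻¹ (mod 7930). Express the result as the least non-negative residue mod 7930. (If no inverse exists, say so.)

4183

Run Euclid on (7930, 1837):
7930 = 4*1837 + 582
1837 = 3*582 + 91
582 = 6*91 + 36
91 = 2*36 + 19
36 = 1*19 + 17
19 = 1*17 + 2
17 = 8*2 + 1
2 = 2*1 + 0
gcd = 1, so the inverse exists. Back-substitute:
1 = 17 − 8·2
1 = −8·19 + 9·17
1 = 9·36 − 17·19
1 = −17·91 + 43·36
1 = 43·582 − 275·91
1 = −275·1837 + 868·582
1 = 868·7930 − 3747·1837
Hence 1837⁻¹ ≡ -3747 ≡ 4183 (mod 7930).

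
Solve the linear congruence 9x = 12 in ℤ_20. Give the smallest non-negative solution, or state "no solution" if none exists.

8

First find gcd(9, 20):
20 = 2·9 + 2
9 = 4·2 + 1
2 = 2·1 + 0
gcd = 1, so a unique solution mod 20 exists.
Back-substitute for the Bézout coefficients:
1 = 9 − 4·2
1 = −4·20 + 9·9
So 9·(9) ≡ 1 (mod 20), giving 9⁻¹ ≡ 9.
x ≡ 9⁻¹·12 ≡ 9·12 ≡ 8 (mod 20).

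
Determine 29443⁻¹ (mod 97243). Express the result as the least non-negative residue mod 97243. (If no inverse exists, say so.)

55516

Extended Euclidean algorithm:
97243 = 3*29443 + 8914
29443 = 3*8914 + 2701
8914 = 3*2701 + 811
2701 = 3*811 + 268
811 = 3*268 + 7
268 = 38*7 + 2
7 = 3*2 + 1
2 = 2*1 + 0
The gcd is 1. Working backward:
1 = 7 − 3·2
1 = −3·268 + 115·7
1 = 115·811 − 348·268
1 = −348·2701 + 1159·811
1 = 1159·8914 − 3825·2701
1 = −3825·29443 + 12634·8914
1 = 12634·97243 − 41727·29443
Hence 29443⁻¹ ≡ -41727 ≡ 55516 (mod 97243).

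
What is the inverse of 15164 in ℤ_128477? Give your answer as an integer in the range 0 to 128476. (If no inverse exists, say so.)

Apply the Euclidean algorithm to 128477 and 15164:
128477 = 8×15164 + 7165
15164 = 2×7165 + 834
7165 = 8×834 + 493
834 = 1×493 + 341
493 = 1×341 + 152
341 = 2×152 + 37
152 = 4×37 + 4
37 = 9×4 + 1
4 = 4×1 + 0
Since gcd(15164, 128477) = 1, back-substitute to write 1 as a combination:
1 = 37 − 9·4
1 = −9·152 + 37·37
1 = 37·341 − 83·152
1 = −83·493 + 120·341
1 = 120·834 − 203·493
1 = −203·7165 + 1744·834
1 = 1744·15164 − 3691·7165
1 = −3691·128477 + 31272·15164
So 15164·31272 ≡ 1 (mod 128477).

31272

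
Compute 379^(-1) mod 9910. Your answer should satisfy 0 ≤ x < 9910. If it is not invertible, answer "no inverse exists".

Apply the Euclidean algorithm to 9910 and 379:
9910 = 26×379 + 56
379 = 6×56 + 43
56 = 1×43 + 13
43 = 3×13 + 4
13 = 3×4 + 1
4 = 4×1 + 0
Since gcd(379, 9910) = 1, back-substitute to write 1 as a combination:
1 = 13 − 3·4
1 = −3·43 + 10·13
1 = 10·56 − 13·43
1 = −13·379 + 88·56
1 = 88·9910 − 2301·379
Thus 379·(-2301) ≡ 1 (mod 9910); reducing, -2301 mod 9910 = 7609.

7609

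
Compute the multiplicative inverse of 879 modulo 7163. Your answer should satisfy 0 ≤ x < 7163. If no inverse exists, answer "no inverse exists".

Run Euclid on (7163, 879):
7163 = 8×879 + 131
879 = 6×131 + 93
131 = 1×93 + 38
93 = 2×38 + 17
38 = 2×17 + 4
17 = 4×4 + 1
4 = 4×1 + 0
gcd = 1, so the inverse exists. Back-substitute:
1 = 17 − 4·4
1 = −4·38 + 9·17
1 = 9·93 − 22·38
1 = −22·131 + 31·93
1 = 31·879 − 208·131
1 = −208·7163 + 1695·879
So 879·1695 ≡ 1 (mod 7163).

1695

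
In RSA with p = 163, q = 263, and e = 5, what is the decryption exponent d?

8489

φ(n) = (p−1)(q−1) = 162·262 = 42444.
Need d with 5·d ≡ 1 (mod 42444). Apply the extended Euclidean algorithm:
42444 = 8488*5 + 4
5 = 1*4 + 1
4 = 4*1 + 0
Back-substitute:
1 = 5 − 4
1 = −42444 + 8489·5
So 5·8489 ≡ 1 (mod 42444), hence d = 8489.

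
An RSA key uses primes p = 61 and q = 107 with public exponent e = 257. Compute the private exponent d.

2153

φ(n) = (p−1)(q−1) = 60·106 = 6360.
Need d with 257·d ≡ 1 (mod 6360). Apply the extended Euclidean algorithm:
6360 = 24×257 + 192
257 = 1×192 + 65
192 = 2×65 + 62
65 = 1×62 + 3
62 = 20×3 + 2
3 = 1×2 + 1
2 = 2×1 + 0
Back-substitute:
1 = 3 − 2
1 = −62 + 21·3
1 = 21·65 − 22·62
1 = −22·192 + 65·65
1 = 65·257 − 87·192
1 = −87·6360 + 2153·257
So 257·2153 ≡ 1 (mod 6360), hence d = 2153.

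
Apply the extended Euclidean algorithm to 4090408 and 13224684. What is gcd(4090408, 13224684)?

4

Repeated division:
13224684 = 3·4090408 + 953460
4090408 = 4·953460 + 276568
953460 = 3·276568 + 123756
276568 = 2·123756 + 29056
123756 = 4·29056 + 7532
29056 = 3·7532 + 6460
7532 = 1·6460 + 1072
6460 = 6·1072 + 28
1072 = 38·28 + 8
28 = 3·8 + 4
8 = 2·4 + 0
gcd(4090408, 13224684) = 4.
Express as a combination:
4 = 28 − 3·8
4 = −3·1072 + 115·28
4 = 115·6460 − 693·1072
4 = −693·7532 + 808·6460
4 = 808·29056 − 3117·7532
4 = −3117·123756 + 13276·29056
4 = 13276·276568 − 29669·123756
4 = −29669·953460 + 102283·276568
4 = 102283·4090408 − 438801·953460
4 = −438801·13224684 + 1418686·4090408
So 4 = (-438801)·13224684 + (1418686)·4090408.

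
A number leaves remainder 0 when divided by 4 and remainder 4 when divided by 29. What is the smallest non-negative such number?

Write x = 0 + 4·k. Then 4·k ≡ 4 − 0 ≡ 4 (mod 29).
Need 4⁻¹ mod 29. Extended Euclid on (29, 4):
29 = 7*4 + 1
4 = 4*1 + 0
Back-substitute:
1 = 29 − 7·4
4⁻¹ ≡ 22 (mod 29), so k ≡ 22·4 ≡ 1 (mod 29).
x = 0 + 4·1 = 4.

4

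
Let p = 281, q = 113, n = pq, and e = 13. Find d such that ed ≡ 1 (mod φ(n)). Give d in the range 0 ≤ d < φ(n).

7237

φ(n) = (p−1)(q−1) = 280·112 = 31360.
Need d with 13·d ≡ 1 (mod 31360). Apply the extended Euclidean algorithm:
31360 = 2412×13 + 4
13 = 3×4 + 1
4 = 4×1 + 0
Back-substitute:
1 = 13 − 3·4
1 = −3·31360 + 7237·13
So 13·7237 ≡ 1 (mod 31360), hence d = 7237.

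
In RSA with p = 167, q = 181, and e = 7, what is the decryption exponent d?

φ(n) = (p−1)(q−1) = 166·180 = 29880.
Need d with 7·d ≡ 1 (mod 29880). Apply the extended Euclidean algorithm:
29880 = 4268×7 + 4
7 = 1×4 + 3
4 = 1×3 + 1
3 = 3×1 + 0
Back-substitute:
1 = 4 − 3
1 = −7 + 2·4
1 = 2·29880 − 8537·7
So 7·(-8537) ≡ 1 (mod 29880), hence d ≡ -8537 ≡ 21343 (mod 29880).

21343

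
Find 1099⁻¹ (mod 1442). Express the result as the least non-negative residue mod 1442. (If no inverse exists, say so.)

Euclidean algorithm on 1442, 1099:
1442 = 1·1099 + 343
1099 = 3·343 + 70
343 = 4·70 + 63
70 = 1·63 + 7
63 = 9·7 + 0
The gcd is 7, not 1, hence no inverse exists.

no inverse exists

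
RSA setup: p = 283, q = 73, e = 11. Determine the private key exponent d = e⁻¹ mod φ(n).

φ(n) = (p−1)(q−1) = 282·72 = 20304.
Need d with 11·d ≡ 1 (mod 20304). Apply the extended Euclidean algorithm:
20304 = 1845·11 + 9
11 = 1·9 + 2
9 = 4·2 + 1
2 = 2·1 + 0
Back-substitute:
1 = 9 − 4·2
1 = −4·11 + 5·9
1 = 5·20304 − 9229·11
So 11·(-9229) ≡ 1 (mod 20304), hence d ≡ -9229 ≡ 11075 (mod 20304).

11075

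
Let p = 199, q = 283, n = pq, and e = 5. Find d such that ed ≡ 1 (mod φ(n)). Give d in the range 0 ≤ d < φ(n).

φ(n) = (p−1)(q−1) = 198·282 = 55836.
Need d with 5·d ≡ 1 (mod 55836). Apply the extended Euclidean algorithm:
55836 = 11167*5 + 1
5 = 5*1 + 0
Back-substitute:
1 = 55836 − 11167·5
So 5·(-11167) ≡ 1 (mod 55836), hence d ≡ -11167 ≡ 44669 (mod 55836).

44669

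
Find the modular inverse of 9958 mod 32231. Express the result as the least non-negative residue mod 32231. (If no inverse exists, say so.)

24751

Apply the Euclidean algorithm to 32231 and 9958:
32231 = 3*9958 + 2357
9958 = 4*2357 + 530
2357 = 4*530 + 237
530 = 2*237 + 56
237 = 4*56 + 13
56 = 4*13 + 4
13 = 3*4 + 1
4 = 4*1 + 0
The gcd is 1. Working backward:
1 = 13 − 3·4
1 = −3·56 + 13·13
1 = 13·237 − 55·56
1 = −55·530 + 123·237
1 = 123·2357 − 547·530
1 = −547·9958 + 2311·2357
1 = 2311·32231 − 7480·9958
Hence 9958⁻¹ ≡ -7480 ≡ 24751 (mod 32231).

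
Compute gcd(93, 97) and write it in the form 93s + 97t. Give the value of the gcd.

Apply Euclid's algorithm to 97 and 93:
97 = 1*93 + 4
93 = 23*4 + 1
4 = 4*1 + 0
gcd(93, 97) = 1.
Working backward:
1 = 93 − 23·4
1 = −23·97 + 24·93
So 1 = (-23)·97 + (24)·93.

1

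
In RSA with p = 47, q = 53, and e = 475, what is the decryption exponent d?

2251

φ(n) = (p−1)(q−1) = 46·52 = 2392.
Need d with 475·d ≡ 1 (mod 2392). Apply the extended Euclidean algorithm:
2392 = 5·475 + 17
475 = 27·17 + 16
17 = 1·16 + 1
16 = 16·1 + 0
Back-substitute:
1 = 17 − 16
1 = −475 + 28·17
1 = 28·2392 − 141·475
So 475·(-141) ≡ 1 (mod 2392), hence d ≡ -141 ≡ 2251 (mod 2392).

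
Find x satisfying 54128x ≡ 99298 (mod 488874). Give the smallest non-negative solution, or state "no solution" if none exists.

5159

First find gcd(54128, 488874):
488874 = 9·54128 + 1722
54128 = 31·1722 + 746
1722 = 2·746 + 230
746 = 3·230 + 56
230 = 4·56 + 6
56 = 9·6 + 2
6 = 3·2 + 0
gcd = 2 and 2 | 99298, so solutions exist. Divide through by 2: 27064x ≡ 49649 (mod 244437).
Now find 27064⁻¹ mod 244437:
244437 = 9·27064 + 861
27064 = 31·861 + 373
861 = 2·373 + 115
373 = 3·115 + 28
115 = 4·28 + 3
28 = 9·3 + 1
3 = 3·1 + 0
Back-substitute:
1 = 28 − 9·3
1 = −9·115 + 37·28
1 = 37·373 − 120·115
1 = −120·861 + 277·373
1 = 277·27064 − 8707·861
1 = −8707·244437 + 78640·27064
So 27064⁻¹ ≡ 78640 (mod 244437).
Then x ≡ 78640·49649 ≡ 5159 (mod 244437); the smallest non-negative solution is x = 5159.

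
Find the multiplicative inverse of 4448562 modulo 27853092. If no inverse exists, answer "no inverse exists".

Euclidean algorithm on 27853092, 4448562:
27853092 = 6×4448562 + 1161720
4448562 = 3×1161720 + 963402
1161720 = 1×963402 + 198318
963402 = 4×198318 + 170130
198318 = 1×170130 + 28188
170130 = 6×28188 + 1002
28188 = 28×1002 + 132
1002 = 7×132 + 78
132 = 1×78 + 54
78 = 1×54 + 24
54 = 2×24 + 6
24 = 4×6 + 0
gcd(4448562, 27853092) = 6 ≠ 1, so 4448562 has no multiplicative inverse modulo 27853092.

no inverse exists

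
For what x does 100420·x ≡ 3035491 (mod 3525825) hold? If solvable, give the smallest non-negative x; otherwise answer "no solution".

no solution

gcd(100420, 3525825):
3525825 = 35×100420 + 11125
100420 = 9×11125 + 295
11125 = 37×295 + 210
295 = 1×210 + 85
210 = 2×85 + 40
85 = 2×40 + 5
40 = 8×5 + 0
gcd = 5, but 5 ∤ 3035491, so the congruence has no solution.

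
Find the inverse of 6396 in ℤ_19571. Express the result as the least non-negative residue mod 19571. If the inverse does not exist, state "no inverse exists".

19060

Apply the Euclidean algorithm to 19571 and 6396:
19571 = 3*6396 + 383
6396 = 16*383 + 268
383 = 1*268 + 115
268 = 2*115 + 38
115 = 3*38 + 1
38 = 38*1 + 0
gcd = 1, so the inverse exists. Back-substitute:
1 = 115 − 3·38
1 = −3·268 + 7·115
1 = 7·383 − 10·268
1 = −10·6396 + 167·383
1 = 167·19571 − 511·6396
Thus 6396·(-511) ≡ 1 (mod 19571); reducing, -511 mod 19571 = 19060.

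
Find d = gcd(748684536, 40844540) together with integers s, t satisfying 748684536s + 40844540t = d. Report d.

4

Repeated division:
748684536 = 18*40844540 + 13482816
40844540 = 3*13482816 + 396092
13482816 = 34*396092 + 15688
396092 = 25*15688 + 3892
15688 = 4*3892 + 120
3892 = 32*120 + 52
120 = 2*52 + 16
52 = 3*16 + 4
16 = 4*4 + 0
gcd(748684536, 40844540) = 4.
Express as a combination:
4 = 52 − 3·16
4 = −3·120 + 7·52
4 = 7·3892 − 227·120
4 = −227·15688 + 915·3892
4 = 915·396092 − 23102·15688
4 = −23102·13482816 + 786383·396092
4 = 786383·40844540 − 2382251·13482816
4 = −2382251·748684536 + 43666901·40844540
So 4 = (-2382251)·748684536 + (43666901)·40844540.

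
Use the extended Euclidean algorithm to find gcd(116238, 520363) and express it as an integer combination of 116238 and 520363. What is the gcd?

1

Euclidean algorithm:
520363 = 4·116238 + 55411
116238 = 2·55411 + 5416
55411 = 10·5416 + 1251
5416 = 4·1251 + 412
1251 = 3·412 + 15
412 = 27·15 + 7
15 = 2·7 + 1
7 = 7·1 + 0
gcd(116238, 520363) = 1.
Express as a combination:
1 = 15 − 2·7
1 = −2·412 + 55·15
1 = 55·1251 − 167·412
1 = −167·5416 + 723·1251
1 = 723·55411 − 7397·5416
1 = −7397·116238 + 15517·55411
1 = 15517·520363 − 69465·116238
So 1 = (15517)·520363 + (-69465)·116238.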